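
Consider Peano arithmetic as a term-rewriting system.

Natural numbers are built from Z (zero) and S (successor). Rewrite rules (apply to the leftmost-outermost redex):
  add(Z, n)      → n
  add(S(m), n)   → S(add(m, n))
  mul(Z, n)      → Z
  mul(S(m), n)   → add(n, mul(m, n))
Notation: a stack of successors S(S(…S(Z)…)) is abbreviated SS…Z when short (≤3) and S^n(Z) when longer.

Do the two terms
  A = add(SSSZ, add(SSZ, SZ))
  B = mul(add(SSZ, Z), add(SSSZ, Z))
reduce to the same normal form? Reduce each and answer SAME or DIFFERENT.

Term A:
  start: add(SSSZ, add(SSZ, SZ))
  →1  S(add(SSZ, add(SSZ, SZ)))
  →2  S(S(add(SZ, add(SSZ, SZ))))
  →3  S(S(S(add(Z, add(SSZ, SZ)))))
  →4  S(S(S(add(SSZ, SZ))))
  →5  S(S(S(S(add(SZ, SZ)))))
  →6  S(S(S(S(S(add(Z, SZ))))))
  →7  S^6(Z)

Term B:
  start: mul(add(SSZ, Z), add(SSSZ, Z))
  →1  mul(S(add(SZ, Z)), add(SSSZ, Z))
  →2  add(add(SSSZ, Z), mul(add(SZ, Z), add(SSSZ, Z)))
  →3  add(S(add(SSZ, Z)), mul(add(SZ, Z), add(SSSZ, Z)))
  →4  S(add(add(SSZ, Z), mul(add(SZ, Z), add(SSSZ, Z))))
  →5  S(add(S(add(SZ, Z)), mul(add(SZ, Z), add(SSSZ, Z))))
  →6  S(S(add(add(SZ, Z), mul(add(SZ, Z), add(SSSZ, Z)))))
  →7  S(S(add(S(add(Z, Z)), mul(add(SZ, Z), add(SSSZ, Z)))))
  →8  S(S(S(add(add(Z, Z), mul(add(SZ, Z), add(SSSZ, Z))))))
  →9  S(S(S(add(Z, mul(add(SZ, Z), add(SSSZ, Z))))))
  →10  S(S(S(mul(add(SZ, Z), add(SSSZ, Z)))))
  →11  S(S(S(mul(S(add(Z, Z)), add(SSSZ, Z)))))
  →12  S(S(S(add(add(SSSZ, Z), mul(add(Z, Z), add(SSSZ, Z))))))
  →13  S(S(S(add(S(add(SSZ, Z)), mul(add(Z, Z), add(SSSZ, Z))))))
  →14  S(S(S(S(add(add(SSZ, Z), mul(add(Z, Z), add(SSSZ, Z)))))))
  →15  S(S(S(S(add(S(add(SZ, Z)), mul(add(Z, Z), add(SSSZ, Z)))))))
  →16  S(S(S(S(S(add(add(SZ, Z), mul(add(Z, Z), add(SSSZ, Z))))))))
  →17  S(S(S(S(S(add(S(add(Z, Z)), mul(add(Z, Z), add(SSSZ, Z))))))))
  →18  S(S(S(S(S(S(add(add(Z, Z), mul(add(Z, Z), add(SSSZ, Z)))))))))
  →19  S(S(S(S(S(S(add(Z, mul(add(Z, Z), add(SSSZ, Z)))))))))
  →20  S(S(S(S(S(S(mul(add(Z, Z), add(SSSZ, Z))))))))
  →21  S(S(S(S(S(S(mul(Z, add(SSSZ, Z))))))))
  →22  S^6(Z)

Answer: SAME — A ⇓ S^6(Z), B ⇓ S^6(Z)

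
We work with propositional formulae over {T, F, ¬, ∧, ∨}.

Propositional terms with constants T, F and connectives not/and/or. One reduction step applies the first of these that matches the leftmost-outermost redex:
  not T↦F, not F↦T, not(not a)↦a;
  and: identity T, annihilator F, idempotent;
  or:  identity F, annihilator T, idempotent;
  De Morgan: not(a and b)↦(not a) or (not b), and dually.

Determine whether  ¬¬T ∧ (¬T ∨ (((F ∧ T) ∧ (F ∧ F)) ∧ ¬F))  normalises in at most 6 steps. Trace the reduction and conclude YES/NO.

  start: ¬¬T ∧ (¬T ∨ (((F ∧ T) ∧ (F ∧ F)) ∧ ¬F))
  step 1: T ∧ (¬T ∨ (((F ∧ T) ∧ (F ∧ F)) ∧ ¬F))
  step 2: ¬T ∨ (((F ∧ T) ∧ (F ∧ F)) ∧ ¬F)
  step 3: F ∨ (((F ∧ T) ∧ (F ∧ F)) ∧ ¬F)
  step 4: ((F ∧ T) ∧ (F ∧ F)) ∧ ¬F
  step 5: (F ∧ (F ∧ F)) ∧ ¬F
  step 6: F ∧ ¬F

Answer: NO — after 6 steps the term is F ∧ ¬F, not yet normal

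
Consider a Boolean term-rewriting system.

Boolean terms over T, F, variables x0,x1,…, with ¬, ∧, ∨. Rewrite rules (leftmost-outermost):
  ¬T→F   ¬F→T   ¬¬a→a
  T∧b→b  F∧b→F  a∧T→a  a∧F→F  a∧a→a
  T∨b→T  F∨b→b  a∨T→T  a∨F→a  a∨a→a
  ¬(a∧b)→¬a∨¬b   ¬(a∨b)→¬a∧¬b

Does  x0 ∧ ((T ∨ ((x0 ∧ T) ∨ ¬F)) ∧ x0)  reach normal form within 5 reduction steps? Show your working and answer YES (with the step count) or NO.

  start: x0 ∧ ((T ∨ ((x0 ∧ T) ∨ ¬F)) ∧ x0)
  →1  x0 ∧ (T ∧ x0)
  →2  x0 ∧ x0
  →3  x0

Answer: YES — reaches normal form x0 in 3 ≤ 5 steps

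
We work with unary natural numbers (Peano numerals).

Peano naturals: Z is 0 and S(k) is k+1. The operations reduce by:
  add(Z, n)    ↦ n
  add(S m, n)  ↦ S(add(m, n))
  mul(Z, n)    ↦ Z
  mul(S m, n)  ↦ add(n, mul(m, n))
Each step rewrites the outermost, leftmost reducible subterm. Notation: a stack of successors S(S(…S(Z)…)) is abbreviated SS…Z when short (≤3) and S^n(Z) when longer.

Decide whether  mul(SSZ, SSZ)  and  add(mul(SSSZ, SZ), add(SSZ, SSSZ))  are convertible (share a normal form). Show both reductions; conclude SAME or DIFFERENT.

Term A:
  start: mul(SSZ, SSZ)
  [1] add(SSZ, mul(SZ, SSZ))
  [2] S(add(SZ, mul(SZ, SSZ)))
  [3] S(S(add(Z, mul(SZ, SSZ))))
  [4] S(S(mul(SZ, SSZ)))
  [5] S(S(add(SSZ, mul(Z, SSZ))))
  [6] S(S(S(add(SZ, mul(Z, SSZ)))))
  [7] S(S(S(S(add(Z, mul(Z, SSZ))))))
  [8] S(S(S(S(mul(Z, SSZ)))))
  [9] S^4(Z)

Term B:
  start: add(mul(SSSZ, SZ), add(SSZ, SSSZ))
  [1] add(add(SZ, mul(SSZ, SZ)), add(SSZ, SSSZ))
  [2] add(S(add(Z, mul(SSZ, SZ))), add(SSZ, SSSZ))
  [3] S(add(add(Z, mul(SSZ, SZ)), add(SSZ, SSSZ)))
  [4] S(add(mul(SSZ, SZ), add(SSZ, SSSZ)))
  [5] S(add(add(SZ, mul(SZ, SZ)), add(SSZ, SSSZ)))
  [6] S(add(S(add(Z, mul(SZ, SZ))), add(SSZ, SSSZ)))
  [7] S(S(add(add(Z, mul(SZ, SZ)), add(SSZ, SSSZ))))
  [8] S(S(add(mul(SZ, SZ), add(SSZ, SSSZ))))
  [9] S(S(add(add(SZ, mul(Z, SZ)), add(SSZ, SSSZ))))
  [10] S(S(add(S(add(Z, mul(Z, SZ))), add(SSZ, SSSZ))))
  [11] S(S(S(add(add(Z, mul(Z, SZ)), add(SSZ, SSSZ)))))
  [12] S(S(S(add(mul(Z, SZ), add(SSZ, SSSZ)))))
  [13] S(S(S(add(Z, add(SSZ, SSSZ)))))
  [14] S(S(S(add(SSZ, SSSZ))))
  [15] S(S(S(S(add(SZ, SSSZ)))))
  [16] S(S(S(S(S(add(Z, SSSZ))))))
  [17] S^8(Z)

Answer: DIFFERENT — A ⇓ S^4(Z), B ⇓ S^8(Z)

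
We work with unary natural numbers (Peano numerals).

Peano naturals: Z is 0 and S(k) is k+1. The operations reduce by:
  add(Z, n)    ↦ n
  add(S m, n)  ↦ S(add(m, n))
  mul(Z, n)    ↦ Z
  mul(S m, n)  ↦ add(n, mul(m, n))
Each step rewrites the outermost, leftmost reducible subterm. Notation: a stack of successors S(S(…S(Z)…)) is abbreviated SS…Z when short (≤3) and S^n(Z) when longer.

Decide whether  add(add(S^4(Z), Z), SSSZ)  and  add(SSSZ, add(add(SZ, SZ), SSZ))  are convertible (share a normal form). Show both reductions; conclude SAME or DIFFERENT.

Answer: SAME — A ⇓ S^7(Z), B ⇓ S^7(Z)

Working:
Term A:
  start: add(add(S^4(Z), Z), SSSZ)
  →1  add(S(add(SSSZ, Z)), SSSZ)
  →2  S(add(add(SSSZ, Z), SSSZ))
  →3  S(add(S(add(SSZ, Z)), SSSZ))
  →4  S(S(add(add(SSZ, Z), SSSZ)))
  →5  S(S(add(S(add(SZ, Z)), SSSZ)))
  →6  S(S(S(add(add(SZ, Z), SSSZ))))
  →7  S(S(S(add(S(add(Z, Z)), SSSZ))))
  →8  S(S(S(S(add(add(Z, Z), SSSZ)))))
  →9  S(S(S(S(add(Z, SSSZ)))))
  →10  S^7(Z)

Term B:
  start: add(SSSZ, add(add(SZ, SZ), SSZ))
  →1  S(add(SSZ, add(add(SZ, SZ), SSZ)))
  →2  S(S(add(SZ, add(add(SZ, SZ), SSZ))))
  →3  S(S(S(add(Z, add(add(SZ, SZ), SSZ)))))
  →4  S(S(S(add(add(SZ, SZ), SSZ))))
  →5  S(S(S(add(S(add(Z, SZ)), SSZ))))
  →6  S(S(S(S(add(add(Z, SZ), SSZ)))))
  →7  S(S(S(S(add(SZ, SSZ)))))
  →8  S(S(S(S(S(add(Z, SSZ))))))
  →9  S^7(Z)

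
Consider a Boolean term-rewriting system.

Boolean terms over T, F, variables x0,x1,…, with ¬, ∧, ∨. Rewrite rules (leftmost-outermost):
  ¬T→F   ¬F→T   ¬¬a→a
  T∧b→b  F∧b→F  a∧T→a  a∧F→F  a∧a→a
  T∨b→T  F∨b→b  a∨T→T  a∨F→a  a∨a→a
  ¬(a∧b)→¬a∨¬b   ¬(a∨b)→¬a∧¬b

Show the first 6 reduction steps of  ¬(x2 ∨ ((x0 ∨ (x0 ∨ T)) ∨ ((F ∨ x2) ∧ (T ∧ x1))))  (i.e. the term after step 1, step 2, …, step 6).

Answer: after 6 steps: ¬x2 ∧ ((¬x0 ∧ F) ∧ ¬((F ∨ x2) ∧ (T ∧ x1)))

Working:
  start: ¬(x2 ∨ ((x0 ∨ (x0 ∨ T)) ∨ ((F ∨ x2) ∧ (T ∧ x1))))
  →1  ¬x2 ∧ ¬((x0 ∨ (x0 ∨ T)) ∨ ((F ∨ x2) ∧ (T ∧ x1)))
  →2  ¬x2 ∧ (¬(x0 ∨ (x0 ∨ T)) ∧ ¬((F ∨ x2) ∧ (T ∧ x1)))
  →3  ¬x2 ∧ ((¬x0 ∧ ¬(x0 ∨ T)) ∧ ¬((F ∨ x2) ∧ (T ∧ x1)))
  →4  ¬x2 ∧ ((¬x0 ∧ (¬x0 ∧ ¬T)) ∧ ¬((F ∨ x2) ∧ (T ∧ x1)))
  →5  ¬x2 ∧ ((¬x0 ∧ (¬x0 ∧ F)) ∧ ¬((F ∨ x2) ∧ (T ∧ x1)))
  →6  ¬x2 ∧ ((¬x0 ∧ F) ∧ ¬((F ∨ x2) ∧ (T ∧ x1)))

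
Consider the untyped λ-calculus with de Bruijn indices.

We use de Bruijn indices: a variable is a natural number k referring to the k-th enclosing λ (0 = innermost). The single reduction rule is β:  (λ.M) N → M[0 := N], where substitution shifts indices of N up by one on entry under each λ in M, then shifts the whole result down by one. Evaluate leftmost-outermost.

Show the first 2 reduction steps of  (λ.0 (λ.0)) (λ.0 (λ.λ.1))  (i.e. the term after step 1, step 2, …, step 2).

Answer: after 2 steps: (λ.0) (λ.λ.1)

Derivation:
  start: (λ.0 (λ.0)) (λ.0 (λ.λ.1))
  step 1: (λ.0 (λ.λ.1)) (λ.0)
  step 2: (λ.0) (λ.λ.1)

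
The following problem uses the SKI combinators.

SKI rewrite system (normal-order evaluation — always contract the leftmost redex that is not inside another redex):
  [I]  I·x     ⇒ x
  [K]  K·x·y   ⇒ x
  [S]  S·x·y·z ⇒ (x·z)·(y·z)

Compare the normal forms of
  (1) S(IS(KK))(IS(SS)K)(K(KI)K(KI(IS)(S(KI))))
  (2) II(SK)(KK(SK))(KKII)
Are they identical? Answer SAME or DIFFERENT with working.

Term A:
  start: S(IS(KK))(IS(SS)K)(K(KI)K(KI(IS)(S(KI))))
  [1] IS(KK)(K(KI)K(KI(IS)(S(KI))))(IS(SS)K(K(KI)K(KI(IS)(S(KI)))))
  [2] S(KK)(K(KI)K(KI(IS)(S(KI))))(IS(SS)K(K(KI)K(KI(IS)(S(KI)))))
  [3] KK(IS(SS)K(K(KI)K(KI(IS)(S(KI)))))(K(KI)K(KI(IS)(S(KI)))(IS(SS)K(K(KI)K(KI(IS)(S(KI))))))
  [4] K(K(KI)K(KI(IS)(S(KI)))(IS(SS)K(K(KI)K(KI(IS)(S(KI))))))
  [5] K(KI(KI(IS)(S(KI)))(IS(SS)K(K(KI)K(KI(IS)(S(KI))))))
  [6] K(I(IS(SS)K(K(KI)K(KI(IS)(S(KI))))))
  [7] K(IS(SS)K(K(KI)K(KI(IS)(S(KI)))))
  [8] K(S(SS)K(K(KI)K(KI(IS)(S(KI)))))
  [9] K(SS(K(KI)K(KI(IS)(S(KI))))(K(K(KI)K(KI(IS)(S(KI))))))
  [10] K(S(K(K(KI)K(KI(IS)(S(KI)))))(K(KI)K(KI(IS)(S(KI)))(K(K(KI)K(KI(IS)(S(KI)))))))
  [11] K(S(K(KI(KI(IS)(S(KI)))))(K(KI)K(KI(IS)(S(KI)))(K(K(KI)K(KI(IS)(S(KI)))))))
  [12] K(S(KI)(K(KI)K(KI(IS)(S(KI)))(K(K(KI)K(KI(IS)(S(KI)))))))
  [13] K(S(KI)(KI(KI(IS)(S(KI)))(K(K(KI)K(KI(IS)(S(KI)))))))
  [14] K(S(KI)(I(K(K(KI)K(KI(IS)(S(KI)))))))
  [15] K(S(KI)(K(K(KI)K(KI(IS)(S(KI))))))
  [16] K(S(KI)(K(KI(KI(IS)(S(KI))))))
  [17] K(S(KI)(KI))

Term B:
  start: II(SK)(KK(SK))(KKII)
  [1] I(SK)(KK(SK))(KKII)
  [2] SK(KK(SK))(KKII)
  [3] K(KKII)(KK(SK)(KKII))
  [4] KKII
  [5] KI

Answer: DIFFERENT — A ⇓ K(S(KI)(KI)), B ⇓ KI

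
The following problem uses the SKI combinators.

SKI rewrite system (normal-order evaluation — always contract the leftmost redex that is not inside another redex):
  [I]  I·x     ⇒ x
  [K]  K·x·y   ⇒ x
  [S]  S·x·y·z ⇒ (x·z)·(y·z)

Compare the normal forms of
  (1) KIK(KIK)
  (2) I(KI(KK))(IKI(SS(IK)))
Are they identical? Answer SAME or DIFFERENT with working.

Answer: SAME — A ⇓ I, B ⇓ I

Working:
Term A:
  start: KIK(KIK)
  step 1: I(KIK)
  step 2: KIK
  step 3: I

Term B:
  start: I(KI(KK))(IKI(SS(IK)))
  step 1: KI(KK)(IKI(SS(IK)))
  step 2: I(IKI(SS(IK)))
  step 3: IKI(SS(IK))
  step 4: KI(SS(IK))
  step 5: I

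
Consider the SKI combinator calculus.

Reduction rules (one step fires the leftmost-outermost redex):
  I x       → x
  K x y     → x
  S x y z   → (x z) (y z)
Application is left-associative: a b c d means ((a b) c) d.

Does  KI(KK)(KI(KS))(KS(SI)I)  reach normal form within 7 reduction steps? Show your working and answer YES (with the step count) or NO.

Answer: YES — reaches normal form SI in 5 ≤ 7 steps

Working:
  start: KI(KK)(KI(KS))(KS(SI)I)
  →1  I(KI(KS))(KS(SI)I)
  →2  KI(KS)(KS(SI)I)
  →3  I(KS(SI)I)
  →4  KS(SI)I
  →5  SI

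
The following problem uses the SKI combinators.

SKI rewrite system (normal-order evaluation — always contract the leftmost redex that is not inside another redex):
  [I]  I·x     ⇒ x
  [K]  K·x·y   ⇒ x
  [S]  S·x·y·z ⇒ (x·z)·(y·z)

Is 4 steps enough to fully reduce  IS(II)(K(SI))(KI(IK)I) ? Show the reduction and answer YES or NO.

  start: IS(II)(K(SI))(KI(IK)I)
  [1] S(II)(K(SI))(KI(IK)I)
  [2] II(KI(IK)I)(K(SI)(KI(IK)I))
  [3] I(KI(IK)I)(K(SI)(KI(IK)I))
  [4] KI(IK)I(K(SI)(KI(IK)I))

Answer: NO — after 4 steps the term is KI(IK)I(K(SI)(KI(IK)I)), not yet normal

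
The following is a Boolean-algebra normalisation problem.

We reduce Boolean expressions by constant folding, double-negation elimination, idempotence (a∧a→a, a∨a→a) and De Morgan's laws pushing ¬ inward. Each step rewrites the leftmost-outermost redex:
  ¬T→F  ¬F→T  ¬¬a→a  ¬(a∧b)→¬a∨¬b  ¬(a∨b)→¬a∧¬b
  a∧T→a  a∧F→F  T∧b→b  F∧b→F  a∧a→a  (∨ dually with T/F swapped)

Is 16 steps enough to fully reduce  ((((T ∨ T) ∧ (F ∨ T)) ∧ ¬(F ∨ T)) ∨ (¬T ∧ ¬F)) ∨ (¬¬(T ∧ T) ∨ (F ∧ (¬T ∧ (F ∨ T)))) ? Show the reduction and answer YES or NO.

Answer: YES — reaches normal form T in 15 ≤ 16 steps

Working:
  start: ((((T ∨ T) ∧ (F ∨ T)) ∧ ¬(F ∨ T)) ∨ (¬T ∧ ¬F)) ∨ (¬¬(T ∧ T) ∨ (F ∧ (¬T ∧ (F ∨ T))))
  →1  (((T ∧ (F ∨ T)) ∧ ¬(F ∨ T)) ∨ (¬T ∧ ¬F)) ∨ (¬¬(T ∧ T) ∨ (F ∧ (¬T ∧ (F ∨ T))))
  →2  (((F ∨ T) ∧ ¬(F ∨ T)) ∨ (¬T ∧ ¬F)) ∨ (¬¬(T ∧ T) ∨ (F ∧ (¬T ∧ (F ∨ T))))
  →3  ((T ∧ ¬(F ∨ T)) ∨ (¬T ∧ ¬F)) ∨ (¬¬(T ∧ T) ∨ (F ∧ (¬T ∧ (F ∨ T))))
  →4  (¬(F ∨ T) ∨ (¬T ∧ ¬F)) ∨ (¬¬(T ∧ T) ∨ (F ∧ (¬T ∧ (F ∨ T))))
  →5  ((¬F ∧ ¬T) ∨ (¬T ∧ ¬F)) ∨ (¬¬(T ∧ T) ∨ (F ∧ (¬T ∧ (F ∨ T))))
  →6  ((T ∧ ¬T) ∨ (¬T ∧ ¬F)) ∨ (¬¬(T ∧ T) ∨ (F ∧ (¬T ∧ (F ∨ T))))
  →7  (¬T ∨ (¬T ∧ ¬F)) ∨ (¬¬(T ∧ T) ∨ (F ∧ (¬T ∧ (F ∨ T))))
  →8  (F ∨ (¬T ∧ ¬F)) ∨ (¬¬(T ∧ T) ∨ (F ∧ (¬T ∧ (F ∨ T))))
  →9  (¬T ∧ ¬F) ∨ (¬¬(T ∧ T) ∨ (F ∧ (¬T ∧ (F ∨ T))))
  →10  (F ∧ ¬F) ∨ (¬¬(T ∧ T) ∨ (F ∧ (¬T ∧ (F ∨ T))))
  →11  F ∨ (¬¬(T ∧ T) ∨ (F ∧ (¬T ∧ (F ∨ T))))
  →12  ¬¬(T ∧ T) ∨ (F ∧ (¬T ∧ (F ∨ T)))
  →13  (T ∧ T) ∨ (F ∧ (¬T ∧ (F ∨ T)))
  →14  T ∨ (F ∧ (¬T ∧ (F ∨ T)))
  →15  T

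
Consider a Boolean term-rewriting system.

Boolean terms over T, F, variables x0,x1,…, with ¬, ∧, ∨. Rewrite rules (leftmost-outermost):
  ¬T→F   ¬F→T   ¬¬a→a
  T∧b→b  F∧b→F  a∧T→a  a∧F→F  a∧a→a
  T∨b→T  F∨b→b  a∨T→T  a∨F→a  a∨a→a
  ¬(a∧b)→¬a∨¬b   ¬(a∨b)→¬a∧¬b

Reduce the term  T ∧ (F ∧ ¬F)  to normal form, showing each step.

  start: T ∧ (F ∧ ¬F)
  step 1: F ∧ ¬F
  step 2: F

Answer: normal form = F  (in 2 steps)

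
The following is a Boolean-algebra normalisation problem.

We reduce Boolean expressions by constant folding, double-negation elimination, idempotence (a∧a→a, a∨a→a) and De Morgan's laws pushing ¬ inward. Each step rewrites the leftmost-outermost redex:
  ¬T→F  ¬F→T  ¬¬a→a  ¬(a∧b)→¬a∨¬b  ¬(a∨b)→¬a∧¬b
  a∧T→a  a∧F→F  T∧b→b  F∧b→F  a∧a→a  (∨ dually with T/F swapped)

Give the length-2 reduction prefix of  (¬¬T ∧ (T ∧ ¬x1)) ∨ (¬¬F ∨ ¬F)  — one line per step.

Answer: after 2 steps: (T ∧ ¬x1) ∨ (¬¬F ∨ ¬F)

Derivation:
  start: (¬¬T ∧ (T ∧ ¬x1)) ∨ (¬¬F ∨ ¬F)
  [1] (T ∧ (T ∧ ¬x1)) ∨ (¬¬F ∨ ¬F)
  [2] (T ∧ ¬x1) ∨ (¬¬F ∨ ¬F)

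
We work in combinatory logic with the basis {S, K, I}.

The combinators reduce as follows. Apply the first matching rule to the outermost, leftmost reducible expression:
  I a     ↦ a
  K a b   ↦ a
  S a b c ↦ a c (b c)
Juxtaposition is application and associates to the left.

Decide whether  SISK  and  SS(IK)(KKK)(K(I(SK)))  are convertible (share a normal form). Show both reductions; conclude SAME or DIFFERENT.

Answer: SAME — A ⇓ K(SK), B ⇓ K(SK)

Reduction:
Term A:
  start: SISK
  →1  IK(SK)
  →2  K(SK)

Term B:
  start: SS(IK)(KKK)(K(I(SK)))
  →1  S(KKK)(IK(KKK))(K(I(SK)))
  →2  KKK(K(I(SK)))(IK(KKK)(K(I(SK))))
  →3  K(K(I(SK)))(IK(KKK)(K(I(SK))))
  →4  K(I(SK))
  →5  K(SK)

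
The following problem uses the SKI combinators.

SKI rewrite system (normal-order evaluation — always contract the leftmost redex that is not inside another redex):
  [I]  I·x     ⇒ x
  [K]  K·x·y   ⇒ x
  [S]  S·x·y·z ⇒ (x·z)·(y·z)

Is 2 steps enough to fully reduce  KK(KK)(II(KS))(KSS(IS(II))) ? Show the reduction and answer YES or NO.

  start: KK(KK)(II(KS))(KSS(IS(II)))
  →1  K(II(KS))(KSS(IS(II)))
  →2  II(KS)

Answer: NO — after 2 steps the term is II(KS), not yet normal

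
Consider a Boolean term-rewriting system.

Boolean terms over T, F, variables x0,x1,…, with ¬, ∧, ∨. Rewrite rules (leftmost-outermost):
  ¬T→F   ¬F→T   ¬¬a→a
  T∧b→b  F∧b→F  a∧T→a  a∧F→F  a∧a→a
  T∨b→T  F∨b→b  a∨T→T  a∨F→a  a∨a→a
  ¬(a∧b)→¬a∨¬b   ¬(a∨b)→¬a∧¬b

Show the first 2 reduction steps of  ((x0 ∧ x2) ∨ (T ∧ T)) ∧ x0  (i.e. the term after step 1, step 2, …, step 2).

Answer: after 2 steps: T ∧ x0

Derivation:
  start: ((x0 ∧ x2) ∨ (T ∧ T)) ∧ x0
  [1] ((x0 ∧ x2) ∨ T) ∧ x0
  [2] T ∧ x0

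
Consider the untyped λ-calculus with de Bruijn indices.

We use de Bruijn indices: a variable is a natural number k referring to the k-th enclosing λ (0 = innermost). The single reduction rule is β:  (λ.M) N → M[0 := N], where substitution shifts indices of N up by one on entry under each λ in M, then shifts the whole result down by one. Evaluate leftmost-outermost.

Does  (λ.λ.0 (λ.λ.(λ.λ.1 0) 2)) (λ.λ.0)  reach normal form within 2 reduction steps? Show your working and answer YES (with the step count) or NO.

Answer: YES — reaches normal form λ.0 (λ.λ.λ.3 0) in 2 ≤ 2 steps

Derivation:
  start: (λ.λ.0 (λ.λ.(λ.λ.1 0) 2)) (λ.λ.0)
  →1  λ.0 (λ.λ.(λ.λ.1 0) 2)
  →2  λ.0 (λ.λ.λ.3 0)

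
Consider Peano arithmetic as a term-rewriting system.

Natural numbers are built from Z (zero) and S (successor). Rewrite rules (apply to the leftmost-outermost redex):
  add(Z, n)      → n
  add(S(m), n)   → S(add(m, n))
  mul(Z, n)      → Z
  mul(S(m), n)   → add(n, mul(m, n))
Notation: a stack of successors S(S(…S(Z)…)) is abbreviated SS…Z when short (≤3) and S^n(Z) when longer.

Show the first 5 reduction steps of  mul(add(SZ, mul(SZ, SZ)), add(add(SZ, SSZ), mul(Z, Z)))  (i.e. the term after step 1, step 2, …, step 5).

Answer: after 5 steps: S(add(add(add(Z, SSZ), mul(Z, Z)), mul(add(Z, mul(SZ, SZ)), add(add(SZ, SSZ), mul(Z, Z)))))

Reduction:
  start: mul(add(SZ, mul(SZ, SZ)), add(add(SZ, SSZ), mul(Z, Z)))
  →1  mul(S(add(Z, mul(SZ, SZ))), add(add(SZ, SSZ), mul(Z, Z)))
  →2  add(add(add(SZ, SSZ), mul(Z, Z)), mul(add(Z, mul(SZ, SZ)), add(add(SZ, SSZ), mul(Z, Z))))
  →3  add(add(S(add(Z, SSZ)), mul(Z, Z)), mul(add(Z, mul(SZ, SZ)), add(add(SZ, SSZ), mul(Z, Z))))
  →4  add(S(add(add(Z, SSZ), mul(Z, Z))), mul(add(Z, mul(SZ, SZ)), add(add(SZ, SSZ), mul(Z, Z))))
  →5  S(add(add(add(Z, SSZ), mul(Z, Z)), mul(add(Z, mul(SZ, SZ)), add(add(SZ, SSZ), mul(Z, Z)))))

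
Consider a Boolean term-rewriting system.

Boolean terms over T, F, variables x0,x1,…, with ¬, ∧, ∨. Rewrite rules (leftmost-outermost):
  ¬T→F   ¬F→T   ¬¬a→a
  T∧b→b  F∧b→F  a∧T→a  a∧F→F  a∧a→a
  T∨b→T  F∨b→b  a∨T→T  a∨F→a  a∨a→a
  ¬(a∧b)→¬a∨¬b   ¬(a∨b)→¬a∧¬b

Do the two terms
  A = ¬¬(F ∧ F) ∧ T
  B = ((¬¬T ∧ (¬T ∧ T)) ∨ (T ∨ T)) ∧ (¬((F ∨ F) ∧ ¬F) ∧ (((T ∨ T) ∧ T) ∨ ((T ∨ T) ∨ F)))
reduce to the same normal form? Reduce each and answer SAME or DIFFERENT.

Answer: DIFFERENT — A ⇓ F, B ⇓ T

Working:
Term A:
  start: ¬¬(F ∧ F) ∧ T
  step 1: ¬¬(F ∧ F)
  step 2: F ∧ F
  step 3: F

Term B:
  start: ((¬¬T ∧ (¬T ∧ T)) ∨ (T ∨ T)) ∧ (¬((F ∨ F) ∧ ¬F) ∧ (((T ∨ T) ∧ T) ∨ ((T ∨ T) ∨ F)))
  step 1: ((T ∧ (¬T ∧ T)) ∨ (T ∨ T)) ∧ (¬((F ∨ F) ∧ ¬F) ∧ (((T ∨ T) ∧ T) ∨ ((T ∨ T) ∨ F)))
  step 2: ((¬T ∧ T) ∨ (T ∨ T)) ∧ (¬((F ∨ F) ∧ ¬F) ∧ (((T ∨ T) ∧ T) ∨ ((T ∨ T) ∨ F)))
  step 3: (¬T ∨ (T ∨ T)) ∧ (¬((F ∨ F) ∧ ¬F) ∧ (((T ∨ T) ∧ T) ∨ ((T ∨ T) ∨ F)))
  step 4: (F ∨ (T ∨ T)) ∧ (¬((F ∨ F) ∧ ¬F) ∧ (((T ∨ T) ∧ T) ∨ ((T ∨ T) ∨ F)))
  step 5: (T ∨ T) ∧ (¬((F ∨ F) ∧ ¬F) ∧ (((T ∨ T) ∧ T) ∨ ((T ∨ T) ∨ F)))
  step 6: T ∧ (¬((F ∨ F) ∧ ¬F) ∧ (((T ∨ T) ∧ T) ∨ ((T ∨ T) ∨ F)))
  step 7: ¬((F ∨ F) ∧ ¬F) ∧ (((T ∨ T) ∧ T) ∨ ((T ∨ T) ∨ F))
  step 8: (¬(F ∨ F) ∨ ¬¬F) ∧ (((T ∨ T) ∧ T) ∨ ((T ∨ T) ∨ F))
  step 9: ((¬F ∧ ¬F) ∨ ¬¬F) ∧ (((T ∨ T) ∧ T) ∨ ((T ∨ T) ∨ F))
  step 10: (¬F ∨ ¬¬F) ∧ (((T ∨ T) ∧ T) ∨ ((T ∨ T) ∨ F))
  step 11: (T ∨ ¬¬F) ∧ (((T ∨ T) ∧ T) ∨ ((T ∨ T) ∨ F))
  step 12: T ∧ (((T ∨ T) ∧ T) ∨ ((T ∨ T) ∨ F))
  step 13: ((T ∨ T) ∧ T) ∨ ((T ∨ T) ∨ F)
  step 14: (T ∨ T) ∨ ((T ∨ T) ∨ F)
  step 15: T ∨ ((T ∨ T) ∨ F)
  step 16: T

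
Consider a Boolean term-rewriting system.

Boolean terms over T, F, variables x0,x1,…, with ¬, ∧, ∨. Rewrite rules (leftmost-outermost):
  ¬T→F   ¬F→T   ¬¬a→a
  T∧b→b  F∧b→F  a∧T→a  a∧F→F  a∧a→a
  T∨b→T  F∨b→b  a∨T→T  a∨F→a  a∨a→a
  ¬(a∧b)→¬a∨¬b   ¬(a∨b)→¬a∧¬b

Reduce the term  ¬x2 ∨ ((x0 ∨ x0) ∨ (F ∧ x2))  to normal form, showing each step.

  start: ¬x2 ∨ ((x0 ∨ x0) ∨ (F ∧ x2))
  [1] ¬x2 ∨ (x0 ∨ (F ∧ x2))
  [2] ¬x2 ∨ (x0 ∨ F)
  [3] ¬x2 ∨ x0

Answer: normal form = ¬x2 ∨ x0  (in 3 steps)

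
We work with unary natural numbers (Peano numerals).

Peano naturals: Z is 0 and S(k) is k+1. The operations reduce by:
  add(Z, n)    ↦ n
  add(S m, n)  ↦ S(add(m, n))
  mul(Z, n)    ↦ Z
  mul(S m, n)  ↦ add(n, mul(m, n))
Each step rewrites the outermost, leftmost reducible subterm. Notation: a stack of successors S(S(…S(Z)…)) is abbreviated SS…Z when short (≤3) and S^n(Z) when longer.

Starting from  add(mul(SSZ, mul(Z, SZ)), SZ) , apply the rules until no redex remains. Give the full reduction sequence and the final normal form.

  start: add(mul(SSZ, mul(Z, SZ)), SZ)
  [1] add(add(mul(Z, SZ), mul(SZ, mul(Z, SZ))), SZ)
  [2] add(add(Z, mul(SZ, mul(Z, SZ))), SZ)
  [3] add(mul(SZ, mul(Z, SZ)), SZ)
  [4] add(add(mul(Z, SZ), mul(Z, mul(Z, SZ))), SZ)
  [5] add(add(Z, mul(Z, mul(Z, SZ))), SZ)
  [6] add(mul(Z, mul(Z, SZ)), SZ)
  [7] add(Z, SZ)
  [8] SZ

Answer: normal form = SZ  (in 8 steps)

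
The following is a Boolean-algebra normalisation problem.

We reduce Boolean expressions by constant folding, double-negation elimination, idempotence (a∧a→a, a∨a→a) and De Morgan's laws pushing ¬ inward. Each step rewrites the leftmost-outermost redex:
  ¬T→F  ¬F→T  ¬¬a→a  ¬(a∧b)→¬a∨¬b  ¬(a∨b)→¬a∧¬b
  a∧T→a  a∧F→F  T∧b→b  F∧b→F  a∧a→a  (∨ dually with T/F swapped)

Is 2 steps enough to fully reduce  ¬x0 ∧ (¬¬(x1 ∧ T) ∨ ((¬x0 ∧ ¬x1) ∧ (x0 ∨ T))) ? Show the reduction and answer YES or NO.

Answer: NO — after 2 steps the term is ¬x0 ∧ (x1 ∨ ((¬x0 ∧ ¬x1) ∧ (x0 ∨ T))), not yet normal

Derivation:
  start: ¬x0 ∧ (¬¬(x1 ∧ T) ∨ ((¬x0 ∧ ¬x1) ∧ (x0 ∨ T)))
  →1  ¬x0 ∧ ((x1 ∧ T) ∨ ((¬x0 ∧ ¬x1) ∧ (x0 ∨ T)))
  →2  ¬x0 ∧ (x1 ∨ ((¬x0 ∧ ¬x1) ∧ (x0 ∨ T)))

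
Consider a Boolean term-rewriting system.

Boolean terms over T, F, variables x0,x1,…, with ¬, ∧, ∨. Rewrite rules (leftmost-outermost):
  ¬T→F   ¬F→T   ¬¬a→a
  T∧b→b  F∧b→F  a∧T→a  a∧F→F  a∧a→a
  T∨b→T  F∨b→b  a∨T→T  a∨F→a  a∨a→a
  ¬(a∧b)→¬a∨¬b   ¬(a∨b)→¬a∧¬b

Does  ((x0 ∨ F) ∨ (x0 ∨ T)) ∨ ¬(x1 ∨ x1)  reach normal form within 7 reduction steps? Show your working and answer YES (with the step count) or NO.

Answer: YES — reaches normal form T in 4 ≤ 7 steps

Reduction:
  start: ((x0 ∨ F) ∨ (x0 ∨ T)) ∨ ¬(x1 ∨ x1)
  step 1: (x0 ∨ (x0 ∨ T)) ∨ ¬(x1 ∨ x1)
  step 2: (x0 ∨ T) ∨ ¬(x1 ∨ x1)
  step 3: T ∨ ¬(x1 ∨ x1)
  step 4: T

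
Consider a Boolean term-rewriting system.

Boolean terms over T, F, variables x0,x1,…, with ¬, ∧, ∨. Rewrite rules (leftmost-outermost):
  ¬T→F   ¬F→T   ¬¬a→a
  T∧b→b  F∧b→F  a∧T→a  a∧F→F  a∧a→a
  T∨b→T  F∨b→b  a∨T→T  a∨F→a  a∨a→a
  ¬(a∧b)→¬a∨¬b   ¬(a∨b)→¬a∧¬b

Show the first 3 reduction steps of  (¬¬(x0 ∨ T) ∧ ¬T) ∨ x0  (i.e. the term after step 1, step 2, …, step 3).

  start: (¬¬(x0 ∨ T) ∧ ¬T) ∨ x0
  step 1: ((x0 ∨ T) ∧ ¬T) ∨ x0
  step 2: (T ∧ ¬T) ∨ x0
  step 3: ¬T ∨ x0

Answer: after 3 steps: ¬T ∨ x0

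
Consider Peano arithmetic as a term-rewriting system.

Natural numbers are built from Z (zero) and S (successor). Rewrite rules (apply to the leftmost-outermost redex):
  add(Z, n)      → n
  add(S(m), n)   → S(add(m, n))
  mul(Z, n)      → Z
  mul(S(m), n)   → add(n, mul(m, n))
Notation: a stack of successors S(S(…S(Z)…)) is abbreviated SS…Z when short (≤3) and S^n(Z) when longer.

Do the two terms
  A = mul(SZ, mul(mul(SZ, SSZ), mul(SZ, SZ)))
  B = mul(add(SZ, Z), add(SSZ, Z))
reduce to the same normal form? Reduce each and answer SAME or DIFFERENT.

Term A:
  start: mul(SZ, mul(mul(SZ, SSZ), mul(SZ, SZ)))
  →1  add(mul(mul(SZ, SSZ), mul(SZ, SZ)), mul(Z, mul(mul(SZ, SSZ), mul(SZ, SZ))))
  →2  add(mul(add(SSZ, mul(Z, SSZ)), mul(SZ, SZ)), mul(Z, mul(mul(SZ, SSZ), mul(SZ, SZ))))
  →3  add(mul(S(add(SZ, mul(Z, SSZ))), mul(SZ, SZ)), mul(Z, mul(mul(SZ, SSZ), mul(SZ, SZ))))
  →4  add(add(mul(SZ, SZ), mul(add(SZ, mul(Z, SSZ)), mul(SZ, SZ))), mul(Z, mul(mul(SZ, SSZ), mul(SZ, SZ))))
  →5  add(add(add(SZ, mul(Z, SZ)), mul(add(SZ, mul(Z, SSZ)), mul(SZ, SZ))), mul(Z, mul(mul(SZ, SSZ), mul(SZ, SZ))))
  →6  add(add(S(add(Z, mul(Z, SZ))), mul(add(SZ, mul(Z, SSZ)), mul(SZ, SZ))), mul(Z, mul(mul(SZ, SSZ), mul(SZ, SZ))))
  →7  add(S(add(add(Z, mul(Z, SZ)), mul(add(SZ, mul(Z, SSZ)), mul(SZ, SZ)))), mul(Z, mul(mul(SZ, SSZ), mul(SZ, SZ))))
  →8  S(add(add(add(Z, mul(Z, SZ)), mul(add(SZ, mul(Z, SSZ)), mul(SZ, SZ))), mul(Z, mul(mul(SZ, SSZ), mul(SZ, SZ)))))
  →9  S(add(add(mul(Z, SZ), mul(add(SZ, mul(Z, SSZ)), mul(SZ, SZ))), mul(Z, mul(mul(SZ, SSZ), mul(SZ, SZ)))))
  →10  S(add(add(Z, mul(add(SZ, mul(Z, SSZ)), mul(SZ, SZ))), mul(Z, mul(mul(SZ, SSZ), mul(SZ, SZ)))))
  →11  S(add(mul(add(SZ, mul(Z, SSZ)), mul(SZ, SZ)), mul(Z, mul(mul(SZ, SSZ), mul(SZ, SZ)))))
  →12  S(add(mul(S(add(Z, mul(Z, SSZ))), mul(SZ, SZ)), mul(Z, mul(mul(SZ, SSZ), mul(SZ, SZ)))))
  →13  S(add(add(mul(SZ, SZ), mul(add(Z, mul(Z, SSZ)), mul(SZ, SZ))), mul(Z, mul(mul(SZ, SSZ), mul(SZ, SZ)))))
  →14  S(add(add(add(SZ, mul(Z, SZ)), mul(add(Z, mul(Z, SSZ)), mul(SZ, SZ))), mul(Z, mul(mul(SZ, SSZ), mul(SZ, SZ)))))
  →15  S(add(add(S(add(Z, mul(Z, SZ))), mul(add(Z, mul(Z, SSZ)), mul(SZ, SZ))), mul(Z, mul(mul(SZ, SSZ), mul(SZ, SZ)))))
  →16  S(add(S(add(add(Z, mul(Z, SZ)), mul(add(Z, mul(Z, SSZ)), mul(SZ, SZ)))), mul(Z, mul(mul(SZ, SSZ), mul(SZ, SZ)))))
  →17  S(S(add(add(add(Z, mul(Z, SZ)), mul(add(Z, mul(Z, SSZ)), mul(SZ, SZ))), mul(Z, mul(mul(SZ, SSZ), mul(SZ, SZ))))))
  →18  S(S(add(add(mul(Z, SZ), mul(add(Z, mul(Z, SSZ)), mul(SZ, SZ))), mul(Z, mul(mul(SZ, SSZ), mul(SZ, SZ))))))
  →19  S(S(add(add(Z, mul(add(Z, mul(Z, SSZ)), mul(SZ, SZ))), mul(Z, mul(mul(SZ, SSZ), mul(SZ, SZ))))))
  →20  S(S(add(mul(add(Z, mul(Z, SSZ)), mul(SZ, SZ)), mul(Z, mul(mul(SZ, SSZ), mul(SZ, SZ))))))
  →21  S(S(add(mul(mul(Z, SSZ), mul(SZ, SZ)), mul(Z, mul(mul(SZ, SSZ), mul(SZ, SZ))))))
  →22  S(S(add(mul(Z, mul(SZ, SZ)), mul(Z, mul(mul(SZ, SSZ), mul(SZ, SZ))))))
  →23  S(S(add(Z, mul(Z, mul(mul(SZ, SSZ), mul(SZ, SZ))))))
  →24  S(S(mul(Z, mul(mul(SZ, SSZ), mul(SZ, SZ)))))
  →25  SSZ

Term B:
  start: mul(add(SZ, Z), add(SSZ, Z))
  →1  mul(S(add(Z, Z)), add(SSZ, Z))
  →2  add(add(SSZ, Z), mul(add(Z, Z), add(SSZ, Z)))
  →3  add(S(add(SZ, Z)), mul(add(Z, Z), add(SSZ, Z)))
  →4  S(add(add(SZ, Z), mul(add(Z, Z), add(SSZ, Z))))
  →5  S(add(S(add(Z, Z)), mul(add(Z, Z), add(SSZ, Z))))
  →6  S(S(add(add(Z, Z), mul(add(Z, Z), add(SSZ, Z)))))
  →7  S(S(add(Z, mul(add(Z, Z), add(SSZ, Z)))))
  →8  S(S(mul(add(Z, Z), add(SSZ, Z))))
  →9  S(S(mul(Z, add(SSZ, Z))))
  →10  SSZ

Answer: SAME — A ⇓ SSZ, B ⇓ SSZ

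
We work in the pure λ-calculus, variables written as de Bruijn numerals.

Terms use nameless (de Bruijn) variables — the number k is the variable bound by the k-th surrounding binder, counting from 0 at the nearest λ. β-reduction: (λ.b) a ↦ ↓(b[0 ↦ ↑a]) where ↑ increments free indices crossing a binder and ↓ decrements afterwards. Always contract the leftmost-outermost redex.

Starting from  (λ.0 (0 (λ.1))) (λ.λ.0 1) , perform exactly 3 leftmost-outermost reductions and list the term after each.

Answer: after 3 steps: λ.0 (λ.0 (λ.λ.λ.0 1))

Reduction:
  start: (λ.0 (0 (λ.1))) (λ.λ.0 1)
  →1  (λ.λ.0 1) ((λ.λ.0 1) (λ.λ.λ.0 1))
  →2  λ.0 ((λ.λ.0 1) (λ.λ.λ.0 1))
  →3  λ.0 (λ.0 (λ.λ.λ.0 1))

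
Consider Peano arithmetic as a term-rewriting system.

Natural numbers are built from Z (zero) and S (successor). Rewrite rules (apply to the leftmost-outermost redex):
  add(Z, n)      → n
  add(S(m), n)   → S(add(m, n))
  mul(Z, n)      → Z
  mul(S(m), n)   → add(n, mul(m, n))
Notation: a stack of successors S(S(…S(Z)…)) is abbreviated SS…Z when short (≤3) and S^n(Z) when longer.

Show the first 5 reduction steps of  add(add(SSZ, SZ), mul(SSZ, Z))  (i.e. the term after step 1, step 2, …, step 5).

Answer: after 5 steps: S(S(add(SZ, mul(SSZ, Z))))

Working:
  start: add(add(SSZ, SZ), mul(SSZ, Z))
  →1  add(S(add(SZ, SZ)), mul(SSZ, Z))
  →2  S(add(add(SZ, SZ), mul(SSZ, Z)))
  →3  S(add(S(add(Z, SZ)), mul(SSZ, Z)))
  →4  S(S(add(add(Z, SZ), mul(SSZ, Z))))
  →5  S(S(add(SZ, mul(SSZ, Z))))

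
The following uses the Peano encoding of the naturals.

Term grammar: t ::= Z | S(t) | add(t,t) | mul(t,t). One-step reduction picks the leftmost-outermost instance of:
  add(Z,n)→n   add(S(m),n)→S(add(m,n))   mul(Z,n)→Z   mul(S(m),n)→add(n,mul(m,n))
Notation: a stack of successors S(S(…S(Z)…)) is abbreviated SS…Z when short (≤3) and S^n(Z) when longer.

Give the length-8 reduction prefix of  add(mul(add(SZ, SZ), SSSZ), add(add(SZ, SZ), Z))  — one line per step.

  start: add(mul(add(SZ, SZ), SSSZ), add(add(SZ, SZ), Z))
  →1  add(mul(S(add(Z, SZ)), SSSZ), add(add(SZ, SZ), Z))
  →2  add(add(SSSZ, mul(add(Z, SZ), SSSZ)), add(add(SZ, SZ), Z))
  →3  add(S(add(SSZ, mul(add(Z, SZ), SSSZ))), add(add(SZ, SZ), Z))
  →4  S(add(add(SSZ, mul(add(Z, SZ), SSSZ)), add(add(SZ, SZ), Z)))
  →5  S(add(S(add(SZ, mul(add(Z, SZ), SSSZ))), add(add(SZ, SZ), Z)))
  →6  S(S(add(add(SZ, mul(add(Z, SZ), SSSZ)), add(add(SZ, SZ), Z))))
  →7  S(S(add(S(add(Z, mul(add(Z, SZ), SSSZ))), add(add(SZ, SZ), Z))))
  →8  S(S(S(add(add(Z, mul(add(Z, SZ), SSSZ)), add(add(SZ, SZ), Z)))))

Answer: after 8 steps: S(S(S(add(add(Z, mul(add(Z, SZ), SSSZ)), add(add(SZ, SZ), Z)))))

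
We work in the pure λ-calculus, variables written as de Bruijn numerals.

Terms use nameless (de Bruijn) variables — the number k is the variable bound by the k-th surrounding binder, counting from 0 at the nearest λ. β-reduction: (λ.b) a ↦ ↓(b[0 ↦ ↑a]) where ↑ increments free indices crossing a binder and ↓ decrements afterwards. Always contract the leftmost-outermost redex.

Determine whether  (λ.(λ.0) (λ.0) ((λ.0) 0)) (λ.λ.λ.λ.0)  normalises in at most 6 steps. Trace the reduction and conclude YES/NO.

Answer: YES — reaches normal form λ.λ.λ.λ.0 in 4 ≤ 6 steps

Derivation:
  start: (λ.(λ.0) (λ.0) ((λ.0) 0)) (λ.λ.λ.λ.0)
  →1  (λ.0) (λ.0) ((λ.0) (λ.λ.λ.λ.0))
  →2  (λ.0) ((λ.0) (λ.λ.λ.λ.0))
  →3  (λ.0) (λ.λ.λ.λ.0)
  →4  λ.λ.λ.λ.0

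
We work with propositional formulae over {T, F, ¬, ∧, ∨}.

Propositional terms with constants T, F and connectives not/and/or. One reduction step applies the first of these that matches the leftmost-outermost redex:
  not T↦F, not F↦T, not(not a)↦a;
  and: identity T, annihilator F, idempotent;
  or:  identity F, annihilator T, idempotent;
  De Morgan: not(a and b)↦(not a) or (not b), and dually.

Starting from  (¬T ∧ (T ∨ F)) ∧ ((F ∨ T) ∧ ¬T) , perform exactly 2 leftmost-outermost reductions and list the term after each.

Answer: after 2 steps: F ∧ ((F ∨ T) ∧ ¬T)

Working:
  start: (¬T ∧ (T ∨ F)) ∧ ((F ∨ T) ∧ ¬T)
  →1  (F ∧ (T ∨ F)) ∧ ((F ∨ T) ∧ ¬T)
  →2  F ∧ ((F ∨ T) ∧ ¬T)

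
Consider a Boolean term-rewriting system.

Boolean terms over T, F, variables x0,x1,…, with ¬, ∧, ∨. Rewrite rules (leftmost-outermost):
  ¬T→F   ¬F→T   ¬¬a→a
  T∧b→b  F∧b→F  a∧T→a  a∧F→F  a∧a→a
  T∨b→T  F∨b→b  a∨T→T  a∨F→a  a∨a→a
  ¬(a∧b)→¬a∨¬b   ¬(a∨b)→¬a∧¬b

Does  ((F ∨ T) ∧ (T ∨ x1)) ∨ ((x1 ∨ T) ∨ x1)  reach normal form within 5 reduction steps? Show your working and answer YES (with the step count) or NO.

  start: ((F ∨ T) ∧ (T ∨ x1)) ∨ ((x1 ∨ T) ∨ x1)
  step 1: (T ∧ (T ∨ x1)) ∨ ((x1 ∨ T) ∨ x1)
  step 2: (T ∨ x1) ∨ ((x1 ∨ T) ∨ x1)
  step 3: T ∨ ((x1 ∨ T) ∨ x1)
  step 4: T

Answer: YES — reaches normal form T in 4 ≤ 5 steps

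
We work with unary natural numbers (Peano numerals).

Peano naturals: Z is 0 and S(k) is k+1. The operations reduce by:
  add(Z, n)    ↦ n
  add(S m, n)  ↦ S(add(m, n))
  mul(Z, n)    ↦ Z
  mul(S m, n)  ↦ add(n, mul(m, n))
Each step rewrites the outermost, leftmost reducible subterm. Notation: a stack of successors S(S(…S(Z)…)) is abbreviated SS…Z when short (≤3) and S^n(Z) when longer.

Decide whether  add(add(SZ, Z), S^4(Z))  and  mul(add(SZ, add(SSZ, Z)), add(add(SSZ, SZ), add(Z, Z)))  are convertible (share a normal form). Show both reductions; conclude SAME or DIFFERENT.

Answer: DIFFERENT — A ⇓ S^5(Z), B ⇓ S^9(Z)

Reduction:
Term A:
  start: add(add(SZ, Z), S^4(Z))
  [1] add(S(add(Z, Z)), S^4(Z))
  [2] S(add(add(Z, Z), S^4(Z)))
  [3] S(add(Z, S^4(Z)))
  [4] S^5(Z)

Term B:
  start: mul(add(SZ, add(SSZ, Z)), add(add(SSZ, SZ), add(Z, Z)))
  [1] mul(S(add(Z, add(SSZ, Z))), add(add(SSZ, SZ), add(Z, Z)))
  [2] add(add(add(SSZ, SZ), add(Z, Z)), mul(add(Z, add(SSZ, Z)), add(add(SSZ, SZ), add(Z, Z))))
  [3] add(add(S(add(SZ, SZ)), add(Z, Z)), mul(add(Z, add(SSZ, Z)), add(add(SSZ, SZ), add(Z, Z))))
  [4] add(S(add(add(SZ, SZ), add(Z, Z))), mul(add(Z, add(SSZ, Z)), add(add(SSZ, SZ), add(Z, Z))))
  [5] S(add(add(add(SZ, SZ), add(Z, Z)), mul(add(Z, add(SSZ, Z)), add(add(SSZ, SZ), add(Z, Z)))))
  [6] S(add(add(S(add(Z, SZ)), add(Z, Z)), mul(add(Z, add(SSZ, Z)), add(add(SSZ, SZ), add(Z, Z)))))
  [7] S(add(S(add(add(Z, SZ), add(Z, Z))), mul(add(Z, add(SSZ, Z)), add(add(SSZ, SZ), add(Z, Z)))))
  [8] S(S(add(add(add(Z, SZ), add(Z, Z)), mul(add(Z, add(SSZ, Z)), add(add(SSZ, SZ), add(Z, Z))))))
  [9] S(S(add(add(SZ, add(Z, Z)), mul(add(Z, add(SSZ, Z)), add(add(SSZ, SZ), add(Z, Z))))))
  [10] S(S(add(S(add(Z, add(Z, Z))), mul(add(Z, add(SSZ, Z)), add(add(SSZ, SZ), add(Z, Z))))))
  [11] S(S(S(add(add(Z, add(Z, Z)), mul(add(Z, add(SSZ, Z)), add(add(SSZ, SZ), add(Z, Z)))))))
  [12] S(S(S(add(add(Z, Z), mul(add(Z, add(SSZ, Z)), add(add(SSZ, SZ), add(Z, Z)))))))
  [13] S(S(S(add(Z, mul(add(Z, add(SSZ, Z)), add(add(SSZ, SZ), add(Z, Z)))))))
  [14] S(S(S(mul(add(Z, add(SSZ, Z)), add(add(SSZ, SZ), add(Z, Z))))))
  [15] S(S(S(mul(add(SSZ, Z), add(add(SSZ, SZ), add(Z, Z))))))
  [16] S(S(S(mul(S(add(SZ, Z)), add(add(SSZ, SZ), add(Z, Z))))))
  [17] S(S(S(add(add(add(SSZ, SZ), add(Z, Z)), mul(add(SZ, Z), add(add(SSZ, SZ), add(Z, Z)))))))
  [18] S(S(S(add(add(S(add(SZ, SZ)), add(Z, Z)), mul(add(SZ, Z), add(add(SSZ, SZ), add(Z, Z)))))))
  [19] S(S(S(add(S(add(add(SZ, SZ), add(Z, Z))), mul(add(SZ, Z), add(add(SSZ, SZ), add(Z, Z)))))))
  [20] S(S(S(S(add(add(add(SZ, SZ), add(Z, Z)), mul(add(SZ, Z), add(add(SSZ, SZ), add(Z, Z))))))))
  [21] S(S(S(S(add(add(S(add(Z, SZ)), add(Z, Z)), mul(add(SZ, Z), add(add(SSZ, SZ), add(Z, Z))))))))
  [22] S(S(S(S(add(S(add(add(Z, SZ), add(Z, Z))), mul(add(SZ, Z), add(add(SSZ, SZ), add(Z, Z))))))))
  [23] S(S(S(S(S(add(add(add(Z, SZ), add(Z, Z)), mul(add(SZ, Z), add(add(SSZ, SZ), add(Z, Z)))))))))
  [24] S(S(S(S(S(add(add(SZ, add(Z, Z)), mul(add(SZ, Z), add(add(SSZ, SZ), add(Z, Z)))))))))
  [25] S(S(S(S(S(add(S(add(Z, add(Z, Z))), mul(add(SZ, Z), add(add(SSZ, SZ), add(Z, Z)))))))))
  [26] S(S(S(S(S(S(add(add(Z, add(Z, Z)), mul(add(SZ, Z), add(add(SSZ, SZ), add(Z, Z))))))))))
  [27] S(S(S(S(S(S(add(add(Z, Z), mul(add(SZ, Z), add(add(SSZ, SZ), add(Z, Z))))))))))
  [28] S(S(S(S(S(S(add(Z, mul(add(SZ, Z), add(add(SSZ, SZ), add(Z, Z))))))))))
  [29] S(S(S(S(S(S(mul(add(SZ, Z), add(add(SSZ, SZ), add(Z, Z)))))))))
  [30] S(S(S(S(S(S(mul(S(add(Z, Z)), add(add(SSZ, SZ), add(Z, Z)))))))))
  [31] S(S(S(S(S(S(add(add(add(SSZ, SZ), add(Z, Z)), mul(add(Z, Z), add(add(SSZ, SZ), add(Z, Z))))))))))
  [32] S(S(S(S(S(S(add(add(S(add(SZ, SZ)), add(Z, Z)), mul(add(Z, Z), add(add(SSZ, SZ), add(Z, Z))))))))))
  [33] S(S(S(S(S(S(add(S(add(add(SZ, SZ), add(Z, Z))), mul(add(Z, Z), add(add(SSZ, SZ), add(Z, Z))))))))))
  [34] S(S(S(S(S(S(S(add(add(add(SZ, SZ), add(Z, Z)), mul(add(Z, Z), add(add(SSZ, SZ), add(Z, Z)))))))))))
  [35] S(S(S(S(S(S(S(add(add(S(add(Z, SZ)), add(Z, Z)), mul(add(Z, Z), add(add(SSZ, SZ), add(Z, Z)))))))))))
  [36] S(S(S(S(S(S(S(add(S(add(add(Z, SZ), add(Z, Z))), mul(add(Z, Z), add(add(SSZ, SZ), add(Z, Z)))))))))))
  [37] S(S(S(S(S(S(S(S(add(add(add(Z, SZ), add(Z, Z)), mul(add(Z, Z), add(add(SSZ, SZ), add(Z, Z))))))))))))
  [38] S(S(S(S(S(S(S(S(add(add(SZ, add(Z, Z)), mul(add(Z, Z), add(add(SSZ, SZ), add(Z, Z))))))))))))
  [39] S(S(S(S(S(S(S(S(add(S(add(Z, add(Z, Z))), mul(add(Z, Z), add(add(SSZ, SZ), add(Z, Z))))))))))))
  [40] S(S(S(S(S(S(S(S(S(add(add(Z, add(Z, Z)), mul(add(Z, Z), add(add(SSZ, SZ), add(Z, Z)))))))))))))
  [41] S(S(S(S(S(S(S(S(S(add(add(Z, Z), mul(add(Z, Z), add(add(SSZ, SZ), add(Z, Z)))))))))))))
  [42] S(S(S(S(S(S(S(S(S(add(Z, mul(add(Z, Z), add(add(SSZ, SZ), add(Z, Z)))))))))))))
  [43] S(S(S(S(S(S(S(S(S(mul(add(Z, Z), add(add(SSZ, SZ), add(Z, Z))))))))))))
  [44] S(S(S(S(S(S(S(S(S(mul(Z, add(add(SSZ, SZ), add(Z, Z))))))))))))
  [45] S^9(Z)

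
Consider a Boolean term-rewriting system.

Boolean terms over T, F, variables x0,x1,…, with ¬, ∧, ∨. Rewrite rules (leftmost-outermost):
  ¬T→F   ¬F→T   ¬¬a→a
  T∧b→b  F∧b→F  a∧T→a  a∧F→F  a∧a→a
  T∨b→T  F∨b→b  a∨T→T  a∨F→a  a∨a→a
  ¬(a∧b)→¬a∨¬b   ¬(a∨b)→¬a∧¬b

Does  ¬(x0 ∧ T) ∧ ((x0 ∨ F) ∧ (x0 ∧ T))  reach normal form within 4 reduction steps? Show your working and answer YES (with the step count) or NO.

  start: ¬(x0 ∧ T) ∧ ((x0 ∨ F) ∧ (x0 ∧ T))
  [1] (¬x0 ∨ ¬T) ∧ ((x0 ∨ F) ∧ (x0 ∧ T))
  [2] (¬x0 ∨ F) ∧ ((x0 ∨ F) ∧ (x0 ∧ T))
  [3] ¬x0 ∧ ((x0 ∨ F) ∧ (x0 ∧ T))
  [4] ¬x0 ∧ (x0 ∧ (x0 ∧ T))

Answer: NO — after 4 steps the term is ¬x0 ∧ (x0 ∧ (x0 ∧ T)), not yet normal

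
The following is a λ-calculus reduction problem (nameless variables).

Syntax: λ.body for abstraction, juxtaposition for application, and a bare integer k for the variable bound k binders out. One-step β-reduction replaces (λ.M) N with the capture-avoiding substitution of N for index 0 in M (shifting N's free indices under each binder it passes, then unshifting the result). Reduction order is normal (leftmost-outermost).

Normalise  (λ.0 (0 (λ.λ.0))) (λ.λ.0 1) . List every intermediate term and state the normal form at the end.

Answer: normal form = λ.0 (λ.0 (λ.λ.0))  (in 3 steps)

Reduction:
  start: (λ.0 (0 (λ.λ.0))) (λ.λ.0 1)
  [1] (λ.λ.0 1) ((λ.λ.0 1) (λ.λ.0))
  [2] λ.0 ((λ.λ.0 1) (λ.λ.0))
  [3] λ.0 (λ.0 (λ.λ.0))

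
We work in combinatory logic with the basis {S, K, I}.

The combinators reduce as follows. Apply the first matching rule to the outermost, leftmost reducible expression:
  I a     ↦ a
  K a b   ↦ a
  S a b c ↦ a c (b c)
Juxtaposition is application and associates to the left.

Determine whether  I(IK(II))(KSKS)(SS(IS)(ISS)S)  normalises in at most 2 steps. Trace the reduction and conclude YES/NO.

Answer: NO — after 2 steps the term is K(II)(KSKS)(SS(IS)(ISS)S), not yet normal

Reduction:
  start: I(IK(II))(KSKS)(SS(IS)(ISS)S)
  [1] IK(II)(KSKS)(SS(IS)(ISS)S)
  [2] K(II)(KSKS)(SS(IS)(ISS)S)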